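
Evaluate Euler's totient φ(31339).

23760

Prime factorization: 31339 = 7 * 11^2 * 37.
φ(7) = 7 − 1 = 6.
φ(11^2) = 11^1·(11−1) = 11·10 = 110.
φ(37) = 37 − 1 = 36.
φ(31339) = 6 × 110 × 36 = 23760.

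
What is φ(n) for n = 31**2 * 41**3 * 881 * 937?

φ(54675209666257) = 54675209666257 · (1 − 1/31) · (1 − 1/41) · (1 − 1/881) · (1 − 1/937)
       = 54675209666257 · 988416000/1049206687 = 51507346176000.

51507346176000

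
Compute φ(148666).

Factor 148666: 148666 = 2 · 7^2 · 37 · 41.
φ(148666) = 148666 · (1 − 1/2) · (1 − 1/7) · (1 − 1/37) · (1 − 1/41)
       = 148666 · 8640/21238 = 60480.

60480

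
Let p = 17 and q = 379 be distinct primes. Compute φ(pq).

For distinct primes, φ(pq) = (p−1)(q−1) = 16 × 378 = 6048.

6048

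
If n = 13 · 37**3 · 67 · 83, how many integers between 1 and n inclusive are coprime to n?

3200700096

φ(3661857329) = 3661857329 · (1 − 1/13) · (1 − 1/37) · (1 − 1/67) · (1 − 1/83)
       = 3661857329 · 2337984/2674841 = 3200700096.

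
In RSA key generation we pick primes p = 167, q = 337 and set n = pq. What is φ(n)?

55776

φ(pq) = (p−1)(q−1) = 166 · 336 = 55776.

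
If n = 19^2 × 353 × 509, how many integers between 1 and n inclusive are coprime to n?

61155072

φ(19^2) = 19^2 − 19^1 = 361 − 19 = 342.
φ(353) = 353 − 1 = 352.
φ(509) = 509 − 1 = 508.
φ(64863397) = 342 × 352 × 508 = 61155072.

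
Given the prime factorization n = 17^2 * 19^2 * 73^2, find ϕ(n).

488934144

φ(17^2) = 17^1·(17−1) = 17·16 = 272.
φ(19^2) = 19^1·(19−1) = 19·18 = 342.
φ(73^2) = 73^1·(73−1) = 73·72 = 5256.
Since φ is multiplicative, φ(555969241) = 272 · 342 · 5256 = 488934144.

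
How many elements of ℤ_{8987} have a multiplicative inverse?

7560

Prime factorization: 8987 = 11 × 19 × 43.
φ(8987) = 8987 · (1 − 1/11) · (1 − 1/19) · (1 − 1/43)
       = 8987 · 7560/8987 = 7560.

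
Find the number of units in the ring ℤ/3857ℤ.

Factor 3857: 3857 = 7 × 19 × 29.
φ(3857) = 3857 · (1 − 1/7) · (1 − 1/19) · (1 − 1/29)
       = 3857 · 3024/3857 = 3024.

3024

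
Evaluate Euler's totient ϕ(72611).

52800

72611 = 7 · 11 · 23 · 41.
φ(72611) = 72611 · (1 − 1/7) · (1 − 1/11) · (1 − 1/23) · (1 − 1/41)
       = 72611 · 52800/72611 = 52800.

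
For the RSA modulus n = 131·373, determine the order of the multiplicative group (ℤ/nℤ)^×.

48360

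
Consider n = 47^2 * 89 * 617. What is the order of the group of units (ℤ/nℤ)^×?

117197696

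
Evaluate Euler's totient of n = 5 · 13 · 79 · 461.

1722240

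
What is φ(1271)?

1200

Prime factorization: 1271 = 31 · 41.
φ(1271) = 1271 · (1 − 1/31) · (1 − 1/41)
       = 1271 · 1200/1271 = 1200.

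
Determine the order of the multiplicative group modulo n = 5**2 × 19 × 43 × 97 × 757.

1097349120

φ(1499787325) = 1499787325 · (1 − 1/5) · (1 − 1/19) · (1 − 1/43) · (1 − 1/97) · (1 − 1/757)
       = 1499787325 · 219469824/299957465 = 1097349120.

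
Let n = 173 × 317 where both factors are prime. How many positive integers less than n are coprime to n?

54352

φ(n) = (p − 1)(q − 1) = (173−1)(317−1) = 172·316 = 54352.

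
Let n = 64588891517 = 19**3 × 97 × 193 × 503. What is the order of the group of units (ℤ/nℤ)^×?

φ(64588891517) = 64588891517 · (1 − 1/19) · (1 − 1/97) · (1 − 1/193) · (1 − 1/503)
       = 64588891517 · 166551552/178916597 = 60125110272.

60125110272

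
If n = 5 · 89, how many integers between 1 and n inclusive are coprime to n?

352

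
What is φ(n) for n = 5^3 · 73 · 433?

3110400

φ(3951125) = 3951125 · (1 − 1/5) · (1 − 1/73) · (1 − 1/433)
       = 3951125 · 124416/158045 = 3110400.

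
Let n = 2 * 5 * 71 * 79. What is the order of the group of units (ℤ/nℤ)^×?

φ(56090) = 56090 · (1 − 1/2) · (1 − 1/5) · (1 − 1/71) · (1 − 1/79)
       = 56090 · 21840/56090 = 21840.

21840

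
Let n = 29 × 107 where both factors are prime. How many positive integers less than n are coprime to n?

φ(pq) = (p−1)(q−1) = 28 · 106 = 2968.

2968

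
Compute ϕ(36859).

36859 = 29 * 31 * 41.
φ(29) = 29 − 1 = 28.
φ(31) = 31 − 1 = 30.
φ(41) = 41 − 1 = 40.
Multiply: 28 · 30 · 40 = 33600.

33600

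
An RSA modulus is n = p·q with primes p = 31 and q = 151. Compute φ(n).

For distinct primes, φ(pq) = (p−1)(q−1) = 30 × 150 = 4500.

4500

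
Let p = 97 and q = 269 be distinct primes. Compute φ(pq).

φ(pq) = (p−1)(q−1) = 96 · 268 = 25728.

25728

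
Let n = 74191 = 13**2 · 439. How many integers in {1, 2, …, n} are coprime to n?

68328

φ(74191) = 74191 · (1 − 1/13) · (1 − 1/439)
       = 74191 · 5256/5707 = 68328.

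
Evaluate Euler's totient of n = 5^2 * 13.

φ(325) = 325 · (1 − 1/5) · (1 − 1/13)
       = 325 · 48/65 = 240.

240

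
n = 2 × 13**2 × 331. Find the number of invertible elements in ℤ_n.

φ(111878) = 111878 · (1 − 1/2) · (1 − 1/13) · (1 − 1/331)
       = 111878 · 3960/8606 = 51480.

51480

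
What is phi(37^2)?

φ(1369) = 1369 · (1 − 1/37)
       = 1369 · 36/37 = 1332.

1332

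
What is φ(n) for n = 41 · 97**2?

372480

φ(385769) = 385769 · (1 − 1/41) · (1 − 1/97)
       = 385769 · 3840/3977 = 372480.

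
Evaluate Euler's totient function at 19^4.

φ(130321) = 130321 · (1 − 1/19)
       = 130321 · 18/19 = 123462.

123462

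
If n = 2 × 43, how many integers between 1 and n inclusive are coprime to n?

42

φ(86) = 86 · (1 − 1/2) · (1 − 1/43)
       = 86 · 42/86 = 42.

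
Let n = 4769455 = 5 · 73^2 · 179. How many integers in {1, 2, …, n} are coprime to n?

3742272

φ(5) = 5 − 1 = 4.
φ(73^2) = 73^1·(73−1) = 73·72 = 5256.
φ(179) = 179 − 1 = 178.
φ(4769455) = 4 × 5256 × 178 = 3742272.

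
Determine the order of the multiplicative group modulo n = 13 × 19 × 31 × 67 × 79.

33359040

φ(40528501) = 40528501 · (1 − 1/13) · (1 − 1/19) · (1 − 1/31) · (1 − 1/67) · (1 − 1/79)
       = 40528501 · 33359040/40528501 = 33359040.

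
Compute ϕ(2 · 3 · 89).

φ(2) = 2 − 1 = 1.
φ(3) = 3 − 1 = 2.
φ(89) = 89 − 1 = 88.
Multiply: 1 · 2 · 88 = 176.

176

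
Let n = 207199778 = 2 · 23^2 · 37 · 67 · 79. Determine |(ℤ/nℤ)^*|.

φ(207199778) = 207199778 · (1 − 1/2) · (1 − 1/23) · (1 − 1/37) · (1 − 1/67) · (1 − 1/79)
       = 207199778 · 4077216/9008686 = 93775968.

93775968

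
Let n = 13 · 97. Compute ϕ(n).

φ(13) = 13 − 1 = 12.
φ(97) = 97 − 1 = 96.
Since φ is multiplicative, φ(1261) = 12 · 96 = 1152.

1152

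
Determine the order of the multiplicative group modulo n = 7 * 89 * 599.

315744

φ(7) = 7 − 1 = 6.
φ(89) = 89 − 1 = 88.
φ(599) = 599 − 1 = 598.
Since φ is multiplicative, φ(373177) = 6 · 88 · 598 = 315744.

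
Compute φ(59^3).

φ(205379) = 205379 · (1 − 1/59)
       = 205379 · 58/59 = 201898.

201898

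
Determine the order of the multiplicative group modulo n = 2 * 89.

φ(2) = 2 − 1 = 1.
φ(89) = 89 − 1 = 88.
Since φ is multiplicative, φ(178) = 1 · 88 = 88.

88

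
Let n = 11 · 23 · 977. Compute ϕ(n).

214720

φ(247181) = 247181 · (1 − 1/11) · (1 − 1/23) · (1 − 1/977)
       = 247181 · 214720/247181 = 214720.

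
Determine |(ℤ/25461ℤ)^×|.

15840

Prime factorization: 25461 = 3^3 · 23 · 41.
φ(3^3) = 3^2·(3−1) = 9·2 = 18.
φ(23) = 23 − 1 = 22.
φ(41) = 41 − 1 = 40.
Multiply: 18 · 22 · 40 = 15840.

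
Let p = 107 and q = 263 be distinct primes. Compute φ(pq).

φ(pq) = (p−1)(q−1) = 106 · 262 = 27772.

27772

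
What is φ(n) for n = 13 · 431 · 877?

φ(4913831) = 4913831 · (1 − 1/13) · (1 − 1/431) · (1 − 1/877)
       = 4913831 · 4520160/4913831 = 4520160.

4520160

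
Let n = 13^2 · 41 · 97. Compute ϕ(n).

599040

φ(672113) = 672113 · (1 − 1/13) · (1 − 1/41) · (1 − 1/97)
       = 672113 · 46080/51701 = 599040.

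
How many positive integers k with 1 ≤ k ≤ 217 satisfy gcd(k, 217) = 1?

Prime factorization: 217 = 7 × 31.
φ(217) = 217 · (1 − 1/7) · (1 − 1/31)
       = 217 · 180/217 = 180.

180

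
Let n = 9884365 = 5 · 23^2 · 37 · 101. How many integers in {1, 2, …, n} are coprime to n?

7286400

φ(5) = 5 − 1 = 4.
φ(23^2) = 23^2 − 23^1 = 529 − 23 = 506.
φ(37) = 37 − 1 = 36.
φ(101) = 101 − 1 = 100.
Since φ is multiplicative, φ(9884365) = 4 · 506 · 36 · 100 = 7286400.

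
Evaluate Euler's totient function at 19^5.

φ(2476099) = 2476099 · (1 − 1/19)
       = 2476099 · 18/19 = 2345778.

2345778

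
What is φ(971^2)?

941870

φ(942841) = 942841 · (1 − 1/971)
       = 942841 · 970/971 = 941870.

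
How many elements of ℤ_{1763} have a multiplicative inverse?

1680

1763 = 41 * 43.
φ(1763) = 1763 · (1 − 1/41) · (1 − 1/43)
       = 1763 · 1680/1763 = 1680.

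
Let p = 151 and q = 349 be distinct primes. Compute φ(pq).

φ(pq) = (p−1)(q−1) = 150 · 348 = 52200.

52200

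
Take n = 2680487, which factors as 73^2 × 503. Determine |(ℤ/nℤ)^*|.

2638512

φ(73^2) = 73^1·(73−1) = 73·72 = 5256.
φ(503) = 503 − 1 = 502.
Since φ is multiplicative, φ(2680487) = 5256 · 502 = 2638512.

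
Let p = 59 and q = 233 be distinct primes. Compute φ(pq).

13456

φ(59) = 59 − 1 = 58.
φ(233) = 233 − 1 = 232.
φ(13747) = 58 × 232 = 13456.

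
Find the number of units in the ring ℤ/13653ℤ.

8640

First factor: 13653 = 3**2 * 37 * 41.
φ(13653) = 13653 · (1 − 1/3) · (1 − 1/37) · (1 − 1/41)
       = 13653 · 2880/4551 = 8640.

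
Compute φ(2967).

2967 = 3 · 23 · 43.
φ(2967) = 2967 · (1 − 1/3) · (1 − 1/23) · (1 − 1/43)
       = 2967 · 1848/2967 = 1848.

1848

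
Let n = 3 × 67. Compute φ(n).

132

φ(201) = 201 · (1 − 1/3) · (1 − 1/67)
       = 201 · 132/201 = 132.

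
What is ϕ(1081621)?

950400

Factor 1081621: 1081621 = 23 · 31 · 37 · 41.
φ(1081621) = 1081621 · (1 − 1/23) · (1 − 1/31) · (1 − 1/37) · (1 − 1/41)
       = 1081621 · 950400/1081621 = 950400.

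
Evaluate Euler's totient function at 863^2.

743906

φ(744769) = 744769 · (1 − 1/863)
       = 744769 · 862/863 = 743906.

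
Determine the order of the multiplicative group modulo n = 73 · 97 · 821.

φ(73) = 73 − 1 = 72.
φ(97) = 97 − 1 = 96.
φ(821) = 821 − 1 = 820.
φ(5813501) = 72 × 96 × 820 = 5667840.

5667840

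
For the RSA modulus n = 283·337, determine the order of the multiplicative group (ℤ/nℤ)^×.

94752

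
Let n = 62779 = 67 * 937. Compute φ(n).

61776

φ(62779) = 62779 · (1 − 1/67) · (1 − 1/937)
       = 62779 · 61776/62779 = 61776.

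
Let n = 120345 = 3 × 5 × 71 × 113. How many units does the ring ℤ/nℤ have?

φ(3) = 3 − 1 = 2.
φ(5) = 5 − 1 = 4.
φ(71) = 71 − 1 = 70.
φ(113) = 113 − 1 = 112.
Since φ is multiplicative, φ(120345) = 2 · 4 · 70 · 112 = 62720.

62720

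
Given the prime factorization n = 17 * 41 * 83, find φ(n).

52480

φ(57851) = 57851 · (1 − 1/17) · (1 − 1/41) · (1 − 1/83)
       = 57851 · 52480/57851 = 52480.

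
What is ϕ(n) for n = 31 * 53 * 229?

355680

φ(31) = 31 − 1 = 30.
φ(53) = 53 − 1 = 52.
φ(229) = 229 − 1 = 228.
φ(376247) = 30 × 52 × 228 = 355680.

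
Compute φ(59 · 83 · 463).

2197272

φ(2267311) = 2267311 · (1 − 1/59) · (1 − 1/83) · (1 − 1/463)
       = 2267311 · 2197272/2267311 = 2197272.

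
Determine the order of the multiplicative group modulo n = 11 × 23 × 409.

89760

φ(11) = 11 − 1 = 10.
φ(23) = 23 − 1 = 22.
φ(409) = 409 − 1 = 408.
Multiply: 10 · 22 · 408 = 89760.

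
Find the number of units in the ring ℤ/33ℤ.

33 = 3 · 11.
φ(33) = 33 · (1 − 1/3) · (1 − 1/11)
       = 33 · 20/33 = 20.

20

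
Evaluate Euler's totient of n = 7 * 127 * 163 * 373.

φ(7) = 7 − 1 = 6.
φ(127) = 127 − 1 = 126.
φ(163) = 163 − 1 = 162.
φ(373) = 373 − 1 = 372.
Since φ is multiplicative, φ(54050311) = 6 · 126 · 162 · 372 = 45559584.

45559584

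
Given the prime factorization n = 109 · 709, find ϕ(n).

76464

φ(77281) = 77281 · (1 − 1/109) · (1 − 1/709)
       = 77281 · 76464/77281 = 76464.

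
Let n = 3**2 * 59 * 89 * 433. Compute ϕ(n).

φ(20463147) = 20463147 · (1 − 1/3) · (1 − 1/59) · (1 − 1/89) · (1 − 1/433)
       = 20463147 · 4409856/6821049 = 13229568.

13229568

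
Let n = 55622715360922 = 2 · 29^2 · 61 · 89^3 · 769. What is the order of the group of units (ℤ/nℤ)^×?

26081417134080

φ(55622715360922) = 55622715360922 · (1 − 1/2) · (1 − 1/29) · (1 − 1/61) · (1 − 1/89) · (1 − 1/769)
       = 55622715360922 · 113541120/242144258 = 26081417134080.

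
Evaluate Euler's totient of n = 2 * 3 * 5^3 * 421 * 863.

φ(2) = 2 − 1 = 1.
φ(3) = 3 − 1 = 2.
φ(5^3) = 5^2·(5−1) = 25·4 = 100.
φ(421) = 421 − 1 = 420.
φ(863) = 863 − 1 = 862.
φ(272492250) = 1 × 2 × 100 × 420 × 862 = 72408000.

72408000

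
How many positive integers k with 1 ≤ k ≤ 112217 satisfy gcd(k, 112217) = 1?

84480

112217 = 7 * 17 * 23 * 41.
φ(7) = 7 − 1 = 6.
φ(17) = 17 − 1 = 16.
φ(23) = 23 − 1 = 22.
φ(41) = 41 − 1 = 40.
φ(112217) = 6 × 16 × 22 × 40 = 84480.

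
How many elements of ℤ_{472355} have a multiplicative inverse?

340704

Factor 472355: 472355 = 5 · 13**3 · 43.
φ(472355) = 472355 · (1 − 1/5) · (1 − 1/13) · (1 − 1/43)
       = 472355 · 2016/2795 = 340704.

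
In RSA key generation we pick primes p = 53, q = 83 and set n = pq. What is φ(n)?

φ(pq) = (p−1)(q−1) = 52 · 82 = 4264.

4264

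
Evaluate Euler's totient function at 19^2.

φ(361) = 361 · (1 − 1/19)
       = 361 · 18/19 = 342.

342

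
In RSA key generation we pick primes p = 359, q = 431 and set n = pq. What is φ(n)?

153940

φ(359) = 359 − 1 = 358.
φ(431) = 431 − 1 = 430.
φ(154729) = 358 × 430 = 153940.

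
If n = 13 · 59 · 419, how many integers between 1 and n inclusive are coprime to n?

φ(13) = 13 − 1 = 12.
φ(59) = 59 − 1 = 58.
φ(419) = 419 − 1 = 418.
Multiply: 12 · 58 · 418 = 290928.

290928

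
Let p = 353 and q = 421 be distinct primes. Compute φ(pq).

147840

φ(353) = 353 − 1 = 352.
φ(421) = 421 − 1 = 420.
Since φ is multiplicative, φ(148613) = 352 · 420 = 147840.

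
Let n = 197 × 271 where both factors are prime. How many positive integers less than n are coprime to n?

For distinct primes, φ(pq) = (p−1)(q−1) = 196 × 270 = 52920.

52920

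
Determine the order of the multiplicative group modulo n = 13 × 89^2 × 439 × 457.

18771236352

φ(20658752179) = 20658752179 · (1 − 1/13) · (1 − 1/89) · (1 − 1/439) · (1 − 1/457)
       = 20658752179 · 210912768/232120811 = 18771236352.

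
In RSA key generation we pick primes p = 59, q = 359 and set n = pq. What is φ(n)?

20764

φ(59) = 59 − 1 = 58.
φ(359) = 359 − 1 = 358.
Multiply: 58 · 358 = 20764.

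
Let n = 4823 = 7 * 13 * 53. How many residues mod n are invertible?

3744

φ(4823) = 4823 · (1 − 1/7) · (1 − 1/13) · (1 − 1/53)
       = 4823 · 3744/4823 = 3744.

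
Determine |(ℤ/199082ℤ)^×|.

84240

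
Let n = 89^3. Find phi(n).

697048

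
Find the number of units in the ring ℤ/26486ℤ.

11520

Factor 26486: 26486 = 2 * 17 * 19 * 41.
φ(2) = 2 − 1 = 1.
φ(17) = 17 − 1 = 16.
φ(19) = 19 − 1 = 18.
φ(41) = 41 − 1 = 40.
Since φ is multiplicative, φ(26486) = 1 · 16 · 18 · 40 = 11520.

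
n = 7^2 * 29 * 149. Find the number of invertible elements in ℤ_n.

φ(7^2) = 7^1·(7−1) = 7·6 = 42.
φ(29) = 29 − 1 = 28.
φ(149) = 149 − 1 = 148.
Multiply: 42 · 28 · 148 = 174048.

174048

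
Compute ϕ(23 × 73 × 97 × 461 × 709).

49524203520

φ(53231608687) = 53231608687 · (1 − 1/23) · (1 − 1/73) · (1 − 1/97) · (1 − 1/461) · (1 − 1/709)
       = 53231608687 · 49524203520/53231608687 = 49524203520.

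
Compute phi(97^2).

φ(9409) = 9409 · (1 − 1/97)
       = 9409 · 96/97 = 9312.

9312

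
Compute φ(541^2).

φ(541^2) = 541^2 − 541^1 = 292681 − 541 = 292140.

292140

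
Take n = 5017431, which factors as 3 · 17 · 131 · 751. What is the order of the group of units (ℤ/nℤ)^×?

3120000

φ(5017431) = 5017431 · (1 − 1/3) · (1 − 1/17) · (1 − 1/131) · (1 − 1/751)
       = 5017431 · 3120000/5017431 = 3120000.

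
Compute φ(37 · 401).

φ(37) = 37 − 1 = 36.
φ(401) = 401 − 1 = 400.
Multiply: 36 · 400 = 14400.

14400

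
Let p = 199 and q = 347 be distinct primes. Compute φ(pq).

68508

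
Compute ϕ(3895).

3895 = 5 · 19 · 41.
φ(3895) = 3895 · (1 − 1/5) · (1 − 1/19) · (1 − 1/41)
       = 3895 · 2880/3895 = 2880.

2880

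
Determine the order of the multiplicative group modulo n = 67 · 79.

φ(5293) = 5293 · (1 − 1/67) · (1 − 1/79)
       = 5293 · 5148/5293 = 5148.

5148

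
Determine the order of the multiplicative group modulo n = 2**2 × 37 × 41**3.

4841280

φ(2^2) = 2^2 − 2^1 = 4 − 2 = 2.
φ(37) = 37 − 1 = 36.
φ(41^3) = 41^2·(41−1) = 1681·40 = 67240.
Since φ is multiplicative, φ(10200308) = 2 · 36 · 67240 = 4841280.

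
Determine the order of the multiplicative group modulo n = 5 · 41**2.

φ(5) = 5 − 1 = 4.
φ(41^2) = 41^1·(41−1) = 41·40 = 1640.
Since φ is multiplicative, φ(8405) = 4 · 1640 = 6560.

6560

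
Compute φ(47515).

First factor: 47515 = 5 × 13 × 17 × 43.
φ(5) = 5 − 1 = 4.
φ(13) = 13 − 1 = 12.
φ(17) = 17 − 1 = 16.
φ(43) = 43 − 1 = 42.
φ(47515) = 4 × 12 × 16 × 42 = 32256.

32256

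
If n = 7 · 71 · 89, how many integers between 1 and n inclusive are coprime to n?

φ(7) = 7 − 1 = 6.
φ(71) = 71 − 1 = 70.
φ(89) = 89 − 1 = 88.
Since φ is multiplicative, φ(44233) = 6 · 70 · 88 = 36960.

36960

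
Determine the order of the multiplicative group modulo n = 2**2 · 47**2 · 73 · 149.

46076544

φ(2^2) = 2^1·(2−1) = 2·1 = 2.
φ(47^2) = 47^1·(47−1) = 47·46 = 2162.
φ(73) = 73 − 1 = 72.
φ(149) = 149 − 1 = 148.
Multiply: 2 · 2162 · 72 · 148 = 46076544.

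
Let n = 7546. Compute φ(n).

First factor: 7546 = 2 * 7^3 * 11.
φ(7546) = 7546 · (1 − 1/2) · (1 − 1/7) · (1 − 1/11)
       = 7546 · 60/154 = 2940.

2940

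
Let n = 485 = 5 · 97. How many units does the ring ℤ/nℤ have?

384

φ(5) = 5 − 1 = 4.
φ(97) = 97 − 1 = 96.
Since φ is multiplicative, φ(485) = 4 · 96 = 384.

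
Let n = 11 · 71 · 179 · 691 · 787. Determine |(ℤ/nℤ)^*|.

67575564000

φ(11) = 11 − 1 = 10.
φ(71) = 71 − 1 = 70.
φ(179) = 179 − 1 = 178.
φ(691) = 691 − 1 = 690.
φ(787) = 787 − 1 = 786.
Since φ is multiplicative, φ(76025072783) = 10 · 70 · 178 · 690 · 786 = 67575564000.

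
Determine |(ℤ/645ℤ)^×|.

336

645 = 3 · 5 · 43.
φ(3) = 3 − 1 = 2.
φ(5) = 5 − 1 = 4.
φ(43) = 43 − 1 = 42.
φ(645) = 2 × 4 × 42 = 336.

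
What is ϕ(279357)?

157248

First factor: 279357 = 3 * 13^2 * 19 * 29.
φ(279357) = 279357 · (1 − 1/3) · (1 − 1/13) · (1 − 1/19) · (1 − 1/29)
       = 279357 · 12096/21489 = 157248.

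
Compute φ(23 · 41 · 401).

φ(23) = 23 − 1 = 22.
φ(41) = 41 − 1 = 40.
φ(401) = 401 − 1 = 400.
φ(378143) = 22 × 40 × 400 = 352000.

352000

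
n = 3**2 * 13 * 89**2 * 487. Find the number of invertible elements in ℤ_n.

φ(451330659) = 451330659 · (1 − 1/3) · (1 − 1/13) · (1 − 1/89) · (1 − 1/487)
       = 451330659 · 1026432/1690377 = 274057344.

274057344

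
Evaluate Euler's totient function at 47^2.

φ(2209) = 2209 · (1 − 1/47)
       = 2209 · 46/47 = 2162.

2162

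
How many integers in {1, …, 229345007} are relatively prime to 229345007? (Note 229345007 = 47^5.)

φ(47^5) = 47^4·(47−1) = 4879681·46 = 224465326.

224465326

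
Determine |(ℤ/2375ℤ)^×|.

1800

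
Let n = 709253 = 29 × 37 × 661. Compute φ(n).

φ(29) = 29 − 1 = 28.
φ(37) = 37 − 1 = 36.
φ(661) = 661 − 1 = 660.
φ(709253) = 28 × 36 × 660 = 665280.

665280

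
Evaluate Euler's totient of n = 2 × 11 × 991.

9900

φ(21802) = 21802 · (1 − 1/2) · (1 − 1/11) · (1 − 1/991)
       = 21802 · 9900/21802 = 9900.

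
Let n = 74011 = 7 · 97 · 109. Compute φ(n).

φ(7) = 7 − 1 = 6.
φ(97) = 97 − 1 = 96.
φ(109) = 109 − 1 = 108.
Since φ is multiplicative, φ(74011) = 6 · 96 · 108 = 62208.

62208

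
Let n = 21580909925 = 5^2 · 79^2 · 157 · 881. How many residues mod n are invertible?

φ(5^2) = 5^1·(5−1) = 5·4 = 20.
φ(79^2) = 79^1·(79−1) = 79·78 = 6162.
φ(157) = 157 − 1 = 156.
φ(881) = 881 − 1 = 880.
φ(21580909925) = 20 × 6162 × 156 × 880 = 16918387200.

16918387200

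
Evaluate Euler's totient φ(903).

Prime factorization: 903 = 3 · 7 · 43.
φ(3) = 3 − 1 = 2.
φ(7) = 7 − 1 = 6.
φ(43) = 43 − 1 = 42.
φ(903) = 2 × 6 × 42 = 504.

504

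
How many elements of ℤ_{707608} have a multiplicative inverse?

707608 = 2**3 * 11**2 * 17 * 43.
φ(707608) = 707608 · (1 − 1/2) · (1 − 1/11) · (1 − 1/17) · (1 − 1/43)
       = 707608 · 6720/16082 = 295680.

295680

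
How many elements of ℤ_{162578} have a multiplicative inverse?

Prime factorization: 162578 = 2 * 13^3 * 37.
φ(162578) = 162578 · (1 − 1/2) · (1 − 1/13) · (1 − 1/37)
       = 162578 · 432/962 = 73008.

73008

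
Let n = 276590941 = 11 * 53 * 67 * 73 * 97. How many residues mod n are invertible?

237219840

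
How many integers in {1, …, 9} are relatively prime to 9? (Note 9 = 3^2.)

φ(3^2) = 3^2 − 3^1 = 9 − 3 = 6.

6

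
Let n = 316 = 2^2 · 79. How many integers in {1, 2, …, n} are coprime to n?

156

φ(2^2) = 2^2 − 2^1 = 4 − 2 = 2.
φ(79) = 79 − 1 = 78.
φ(316) = 2 × 78 = 156.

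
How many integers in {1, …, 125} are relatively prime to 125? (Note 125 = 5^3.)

100

φ(125) = 125 · (1 − 1/5)
       = 125 · 4/5 = 100.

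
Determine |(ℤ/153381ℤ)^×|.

Prime factorization: 153381 = 3 · 29 · 41 · 43.
φ(3) = 3 − 1 = 2.
φ(29) = 29 − 1 = 28.
φ(41) = 41 − 1 = 40.
φ(43) = 43 − 1 = 42.
Since φ is multiplicative, φ(153381) = 2 · 28 · 40 · 42 = 94080.

94080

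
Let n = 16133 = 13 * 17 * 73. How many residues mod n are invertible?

13824

φ(13) = 13 − 1 = 12.
φ(17) = 17 − 1 = 16.
φ(73) = 73 − 1 = 72.
Since φ is multiplicative, φ(16133) = 12 · 16 · 72 = 13824.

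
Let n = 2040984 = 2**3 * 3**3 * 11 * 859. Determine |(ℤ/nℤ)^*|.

617760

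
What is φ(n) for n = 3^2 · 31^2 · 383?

2131560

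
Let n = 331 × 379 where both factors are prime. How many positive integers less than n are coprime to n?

For distinct primes, φ(pq) = (p−1)(q−1) = 330 × 378 = 124740.

124740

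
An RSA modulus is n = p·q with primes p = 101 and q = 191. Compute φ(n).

19000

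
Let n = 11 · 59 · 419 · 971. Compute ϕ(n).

235166800

φ(264045001) = 264045001 · (1 − 1/11) · (1 − 1/59) · (1 − 1/419) · (1 − 1/971)
       = 264045001 · 235166800/264045001 = 235166800.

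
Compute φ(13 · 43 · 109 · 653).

35489664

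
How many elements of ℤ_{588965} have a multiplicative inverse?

399360

First factor: 588965 = 5 · 13**2 · 17 · 41.
φ(5) = 5 − 1 = 4.
φ(13^2) = 13^1·(13−1) = 13·12 = 156.
φ(17) = 17 − 1 = 16.
φ(41) = 41 − 1 = 40.
φ(588965) = 4 × 156 × 16 × 40 = 399360.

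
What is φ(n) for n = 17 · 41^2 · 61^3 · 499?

φ(17) = 17 − 1 = 16.
φ(41^2) = 41^2 − 41^1 = 1681 − 41 = 1640.
φ(61^3) = 61^3 − 61^2 = 226981 − 3721 = 223260.
φ(499) = 499 − 1 = 498.
φ(3236731582463) = 16 × 1640 × 223260 × 498 = 2917454515200.

2917454515200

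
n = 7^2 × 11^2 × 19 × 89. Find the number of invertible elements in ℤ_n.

7318080

φ(10025939) = 10025939 · (1 − 1/7) · (1 − 1/11) · (1 − 1/19) · (1 − 1/89)
       = 10025939 · 95040/130207 = 7318080.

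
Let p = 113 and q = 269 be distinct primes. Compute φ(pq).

φ(30397) = 30397 · (1 − 1/113) · (1 − 1/269)
       = 30397 · 30016/30397 = 30016.

30016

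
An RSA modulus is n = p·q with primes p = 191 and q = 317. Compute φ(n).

60040

φ(60547) = 60547 · (1 − 1/191) · (1 − 1/317)
       = 60547 · 60040/60547 = 60040.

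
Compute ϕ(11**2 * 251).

φ(30371) = 30371 · (1 − 1/11) · (1 − 1/251)
       = 30371 · 2500/2761 = 27500.

27500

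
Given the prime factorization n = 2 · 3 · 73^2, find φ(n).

φ(2) = 2 − 1 = 1.
φ(3) = 3 − 1 = 2.
φ(73^2) = 73^2 − 73^1 = 5329 − 73 = 5256.
Multiply: 1 · 2 · 5256 = 10512.

10512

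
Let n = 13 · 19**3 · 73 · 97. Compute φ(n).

φ(13) = 13 − 1 = 12.
φ(19^3) = 19^3 − 19^2 = 6859 − 361 = 6498.
φ(73) = 73 − 1 = 72.
φ(97) = 97 − 1 = 96.
Multiply: 12 · 6498 · 72 · 96 = 538970112.

538970112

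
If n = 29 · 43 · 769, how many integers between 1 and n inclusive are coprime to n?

903168

φ(958943) = 958943 · (1 − 1/29) · (1 − 1/43) · (1 − 1/769)
       = 958943 · 903168/958943 = 903168.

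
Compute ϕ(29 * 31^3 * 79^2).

4974212880

φ(5391843299) = 5391843299 · (1 − 1/29) · (1 − 1/31) · (1 − 1/79)
       = 5391843299 · 65520/71021 = 4974212880.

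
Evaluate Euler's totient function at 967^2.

934122

φ(935089) = 935089 · (1 − 1/967)
       = 935089 · 966/967 = 934122.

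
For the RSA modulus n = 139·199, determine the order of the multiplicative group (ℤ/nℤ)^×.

27324

φ(n) = (p − 1)(q − 1) = (139−1)(199−1) = 138·198 = 27324.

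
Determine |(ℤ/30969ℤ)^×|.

30969 = 3^3 * 31 * 37.
φ(30969) = 30969 · (1 − 1/3) · (1 − 1/31) · (1 − 1/37)
       = 30969 · 2160/3441 = 19440.

19440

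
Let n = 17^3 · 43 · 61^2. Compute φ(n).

φ(786094739) = 786094739 · (1 − 1/17) · (1 − 1/43) · (1 − 1/61)
       = 786094739 · 40320/44591 = 710801280.

710801280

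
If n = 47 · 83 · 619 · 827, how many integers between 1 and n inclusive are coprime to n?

1925485296

φ(47) = 47 − 1 = 46.
φ(83) = 83 − 1 = 82.
φ(619) = 619 − 1 = 618.
φ(827) = 827 − 1 = 826.
Multiply: 46 · 82 · 618 · 826 = 1925485296.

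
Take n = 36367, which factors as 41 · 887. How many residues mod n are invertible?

35440

φ(41) = 41 − 1 = 40.
φ(887) = 887 − 1 = 886.
Since φ is multiplicative, φ(36367) = 40 · 886 = 35440.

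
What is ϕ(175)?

120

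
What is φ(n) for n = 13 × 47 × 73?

39744

φ(13) = 13 − 1 = 12.
φ(47) = 47 − 1 = 46.
φ(73) = 73 − 1 = 72.
Since φ is multiplicative, φ(44603) = 12 · 46 · 72 = 39744.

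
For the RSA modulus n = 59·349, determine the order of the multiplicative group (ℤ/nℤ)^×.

20184

For distinct primes, φ(pq) = (p−1)(q−1) = 58 × 348 = 20184.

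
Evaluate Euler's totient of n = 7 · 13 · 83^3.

40672656

φ(52032617) = 52032617 · (1 − 1/7) · (1 − 1/13) · (1 − 1/83)
       = 52032617 · 5904/7553 = 40672656.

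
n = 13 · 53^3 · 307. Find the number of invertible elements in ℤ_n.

536361696

φ(13) = 13 − 1 = 12.
φ(53^3) = 53^3 − 53^2 = 148877 − 2809 = 146068.
φ(307) = 307 − 1 = 306.
Since φ is multiplicative, φ(594168107) = 12 · 146068 · 306 = 536361696.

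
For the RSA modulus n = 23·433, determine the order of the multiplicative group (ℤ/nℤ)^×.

9504

φ(9959) = 9959 · (1 − 1/23) · (1 − 1/433)
       = 9959 · 9504/9959 = 9504.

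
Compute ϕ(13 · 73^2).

φ(69277) = 69277 · (1 − 1/13) · (1 − 1/73)
       = 69277 · 864/949 = 63072.

63072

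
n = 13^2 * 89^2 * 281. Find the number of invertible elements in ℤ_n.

φ(376160369) = 376160369 · (1 − 1/13) · (1 − 1/89) · (1 − 1/281)
       = 376160369 · 295680/325117 = 342101760.

342101760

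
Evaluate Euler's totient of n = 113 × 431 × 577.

27740160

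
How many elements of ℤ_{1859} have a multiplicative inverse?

Factor 1859: 1859 = 11 · 13^2.
φ(1859) = 1859 · (1 − 1/11) · (1 − 1/13)
       = 1859 · 120/143 = 1560.

1560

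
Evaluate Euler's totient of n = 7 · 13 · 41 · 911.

φ(7) = 7 − 1 = 6.
φ(13) = 13 − 1 = 12.
φ(41) = 41 − 1 = 40.
φ(911) = 911 − 1 = 910.
Since φ is multiplicative, φ(3398941) = 6 · 12 · 40 · 910 = 2620800.

2620800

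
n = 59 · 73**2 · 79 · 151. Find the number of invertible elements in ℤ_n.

3566721600

φ(59) = 59 − 1 = 58.
φ(73^2) = 73^2 − 73^1 = 5329 − 73 = 5256.
φ(79) = 79 − 1 = 78.
φ(151) = 151 − 1 = 150.
Since φ is multiplicative, φ(3750608819) = 58 · 5256 · 78 · 150 = 3566721600.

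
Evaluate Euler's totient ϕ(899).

840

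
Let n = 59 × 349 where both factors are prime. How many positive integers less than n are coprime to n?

φ(pq) = (p−1)(q−1) = 58 · 348 = 20184.

20184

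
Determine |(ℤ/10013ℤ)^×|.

10013 = 17 * 19 * 31.
φ(17) = 17 − 1 = 16.
φ(19) = 19 − 1 = 18.
φ(31) = 31 − 1 = 30.
Multiply: 16 · 18 · 30 = 8640.

8640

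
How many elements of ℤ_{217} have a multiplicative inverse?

180

Factor 217: 217 = 7 × 31.
φ(7) = 7 − 1 = 6.
φ(31) = 31 − 1 = 30.
Multiply: 6 · 30 = 180.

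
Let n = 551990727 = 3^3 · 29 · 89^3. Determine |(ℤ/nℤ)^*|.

351312192

φ(3^3) = 3^2·(3−1) = 9·2 = 18.
φ(29) = 29 − 1 = 28.
φ(89^3) = 89^2·(89−1) = 7921·88 = 697048.
Since φ is multiplicative, φ(551990727) = 18 · 28 · 697048 = 351312192.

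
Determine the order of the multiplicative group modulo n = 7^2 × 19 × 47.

34776

φ(7^2) = 7^2 − 7^1 = 49 − 7 = 42.
φ(19) = 19 − 1 = 18.
φ(47) = 47 − 1 = 46.
Since φ is multiplicative, φ(43757) = 42 · 18 · 46 = 34776.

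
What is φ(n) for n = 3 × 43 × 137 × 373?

φ(3) = 3 − 1 = 2.
φ(43) = 43 − 1 = 42.
φ(137) = 137 − 1 = 136.
φ(373) = 373 − 1 = 372.
Multiply: 2 · 42 · 136 · 372 = 4249728.

4249728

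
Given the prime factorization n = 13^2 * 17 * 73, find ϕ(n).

179712

φ(13^2) = 13^2 − 13^1 = 169 − 13 = 156.
φ(17) = 17 − 1 = 16.
φ(73) = 73 − 1 = 72.
Multiply: 156 · 16 · 72 = 179712.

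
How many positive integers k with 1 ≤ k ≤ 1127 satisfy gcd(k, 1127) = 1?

924

Factor 1127: 1127 = 7**2 · 23.
φ(7^2) = 7^2 − 7^1 = 49 − 7 = 42.
φ(23) = 23 − 1 = 22.
φ(1127) = 42 × 22 = 924.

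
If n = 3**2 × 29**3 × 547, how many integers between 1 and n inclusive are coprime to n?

77143248

φ(3^2) = 3^2 − 3^1 = 9 − 3 = 6.
φ(29^3) = 29^3 − 29^2 = 24389 − 841 = 23548.
φ(547) = 547 − 1 = 546.
Since φ is multiplicative, φ(120067047) = 6 · 23548 · 546 = 77143248.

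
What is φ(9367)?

8064

9367 = 17 · 19 · 29.
φ(9367) = 9367 · (1 − 1/17) · (1 − 1/19) · (1 − 1/29)
       = 9367 · 8064/9367 = 8064.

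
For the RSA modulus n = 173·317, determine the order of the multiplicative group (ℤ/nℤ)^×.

φ(n) = (p − 1)(q − 1) = (173−1)(317−1) = 172·316 = 54352.

54352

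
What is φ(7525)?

Factor 7525: 7525 = 5^2 * 7 * 43.
φ(5^2) = 5^1·(5−1) = 5·4 = 20.
φ(7) = 7 − 1 = 6.
φ(43) = 43 − 1 = 42.
Since φ is multiplicative, φ(7525) = 20 · 6 · 42 = 5040.

5040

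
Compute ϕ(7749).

4320

First factor: 7749 = 3^3 · 7 · 41.
φ(3^3) = 3^3 − 3^2 = 27 − 9 = 18.
φ(7) = 7 − 1 = 6.
φ(41) = 41 − 1 = 40.
Multiply: 18 · 6 · 40 = 4320.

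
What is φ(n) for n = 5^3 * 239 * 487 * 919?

10618322400

φ(13370645875) = 13370645875 · (1 − 1/5) · (1 − 1/239) · (1 − 1/487) · (1 − 1/919)
       = 13370645875 · 424732896/534825835 = 10618322400.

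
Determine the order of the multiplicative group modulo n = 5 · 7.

φ(5) = 5 − 1 = 4.
φ(7) = 7 − 1 = 6.
φ(35) = 4 × 6 = 24.

24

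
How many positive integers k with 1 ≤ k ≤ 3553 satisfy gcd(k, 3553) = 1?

2880

Factor 3553: 3553 = 11 * 17 * 19.
φ(11) = 11 − 1 = 10.
φ(17) = 17 − 1 = 16.
φ(19) = 19 − 1 = 18.
φ(3553) = 10 × 16 × 18 = 2880.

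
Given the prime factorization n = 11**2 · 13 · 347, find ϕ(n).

456720

φ(545831) = 545831 · (1 − 1/11) · (1 − 1/13) · (1 − 1/347)
       = 545831 · 41520/49621 = 456720.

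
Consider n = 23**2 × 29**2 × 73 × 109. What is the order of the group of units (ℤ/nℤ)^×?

3194940672

φ(23^2) = 23^1·(23−1) = 23·22 = 506.
φ(29^2) = 29^1·(29−1) = 29·28 = 812.
φ(73) = 73 − 1 = 72.
φ(109) = 109 − 1 = 108.
Multiply: 506 · 812 · 72 · 108 = 3194940672.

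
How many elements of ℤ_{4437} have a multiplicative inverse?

2688

4437 = 3^2 × 17 × 29.
φ(4437) = 4437 · (1 − 1/3) · (1 − 1/17) · (1 − 1/29)
       = 4437 · 896/1479 = 2688.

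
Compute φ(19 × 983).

17676

φ(18677) = 18677 · (1 − 1/19) · (1 − 1/983)
       = 18677 · 17676/18677 = 17676.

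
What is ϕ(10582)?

First factor: 10582 = 2 · 11 · 13 · 37.
φ(10582) = 10582 · (1 − 1/2) · (1 − 1/11) · (1 − 1/13) · (1 − 1/37)
       = 10582 · 4320/10582 = 4320.

4320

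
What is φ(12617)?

10800

12617 = 11 * 31 * 37.
φ(11) = 11 − 1 = 10.
φ(31) = 31 − 1 = 30.
φ(37) = 37 − 1 = 36.
Multiply: 10 · 30 · 36 = 10800.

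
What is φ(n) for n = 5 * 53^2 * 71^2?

φ(5) = 5 − 1 = 4.
φ(53^2) = 53^2 − 53^1 = 2809 − 53 = 2756.
φ(71^2) = 71^1·(71−1) = 71·70 = 4970.
Since φ is multiplicative, φ(70800845) = 4 · 2756 · 4970 = 54789280.

54789280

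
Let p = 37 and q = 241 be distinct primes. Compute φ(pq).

φ(8917) = 8917 · (1 − 1/37) · (1 − 1/241)
       = 8917 · 8640/8917 = 8640.

8640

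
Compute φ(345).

Prime factorization: 345 = 3 · 5 · 23.
φ(345) = 345 · (1 − 1/3) · (1 − 1/5) · (1 − 1/23)
       = 345 · 176/345 = 176.

176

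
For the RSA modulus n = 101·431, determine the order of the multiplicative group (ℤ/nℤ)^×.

43000

For distinct primes, φ(pq) = (p−1)(q−1) = 100 × 430 = 43000.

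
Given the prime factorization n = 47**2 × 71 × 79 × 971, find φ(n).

φ(47^2) = 47^2 − 47^1 = 2209 − 47 = 2162.
φ(71) = 71 − 1 = 70.
φ(79) = 79 − 1 = 78.
φ(971) = 971 − 1 = 970.
Since φ is multiplicative, φ(12030962851) = 2162 · 70 · 78 · 970 = 11450384400.

11450384400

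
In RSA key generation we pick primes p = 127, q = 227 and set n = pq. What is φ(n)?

φ(127) = 127 − 1 = 126.
φ(227) = 227 − 1 = 226.
Since φ is multiplicative, φ(28829) = 126 · 226 = 28476.

28476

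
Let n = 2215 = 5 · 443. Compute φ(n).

φ(5) = 5 − 1 = 4.
φ(443) = 443 − 1 = 442.
Since φ is multiplicative, φ(2215) = 4 · 442 = 1768.

1768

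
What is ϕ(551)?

504

Factor 551: 551 = 19 · 29.
φ(551) = 551 · (1 − 1/19) · (1 − 1/29)
       = 551 · 504/551 = 504.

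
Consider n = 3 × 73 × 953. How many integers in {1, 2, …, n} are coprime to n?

137088

φ(208707) = 208707 · (1 − 1/3) · (1 − 1/73) · (1 − 1/953)
       = 208707 · 137088/208707 = 137088.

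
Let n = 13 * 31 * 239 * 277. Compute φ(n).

23647680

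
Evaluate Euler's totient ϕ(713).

First factor: 713 = 23 · 31.
φ(23) = 23 − 1 = 22.
φ(31) = 31 − 1 = 30.
Since φ is multiplicative, φ(713) = 22 · 30 = 660.

660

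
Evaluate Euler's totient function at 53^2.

2756

φ(53^2) = 53^2 − 53^1 = 2809 − 53 = 2756.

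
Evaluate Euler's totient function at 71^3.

φ(71^3) = 71^2·(71−1) = 5041·70 = 352870.

352870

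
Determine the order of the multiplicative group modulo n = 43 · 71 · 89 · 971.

250958400

φ(43) = 43 − 1 = 42.
φ(71) = 71 − 1 = 70.
φ(89) = 89 − 1 = 88.
φ(971) = 971 − 1 = 970.
φ(263837207) = 42 × 70 × 88 × 970 = 250958400.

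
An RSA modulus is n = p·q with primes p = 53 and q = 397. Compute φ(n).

20592

φ(53) = 53 − 1 = 52.
φ(397) = 397 − 1 = 396.
φ(21041) = 52 × 396 = 20592.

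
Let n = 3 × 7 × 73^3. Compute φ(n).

φ(3) = 3 − 1 = 2.
φ(7) = 7 − 1 = 6.
φ(73^3) = 73^3 − 73^2 = 389017 − 5329 = 383688.
Multiply: 2 · 6 · 383688 = 4604256.

4604256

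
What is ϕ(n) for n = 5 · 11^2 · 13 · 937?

4942080

φ(7369505) = 7369505 · (1 − 1/5) · (1 − 1/11) · (1 − 1/13) · (1 − 1/937)
       = 7369505 · 449280/669955 = 4942080.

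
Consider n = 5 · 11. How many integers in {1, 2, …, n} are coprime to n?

φ(5) = 5 − 1 = 4.
φ(11) = 11 − 1 = 10.
φ(55) = 4 × 10 = 40.

40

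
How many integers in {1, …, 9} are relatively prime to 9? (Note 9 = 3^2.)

φ(9) = 9 · (1 − 1/3)
       = 9 · 2/3 = 6.

6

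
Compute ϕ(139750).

Factor 139750: 139750 = 2 · 5^3 · 13 · 43.
φ(2) = 2 − 1 = 1.
φ(5^3) = 5^3 − 5^2 = 125 − 25 = 100.
φ(13) = 13 − 1 = 12.
φ(43) = 43 − 1 = 42.
φ(139750) = 1 × 100 × 12 × 42 = 50400.

50400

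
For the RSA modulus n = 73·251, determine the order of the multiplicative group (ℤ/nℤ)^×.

18000

φ(pq) = (p−1)(q−1) = 72 · 250 = 18000.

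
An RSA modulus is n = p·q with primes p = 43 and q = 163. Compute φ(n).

φ(pq) = (p−1)(q−1) = 42 · 162 = 6804.

6804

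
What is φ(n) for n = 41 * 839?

33520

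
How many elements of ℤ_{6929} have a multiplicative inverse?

6240

First factor: 6929 = 13^2 · 41.
φ(6929) = 6929 · (1 − 1/13) · (1 − 1/41)
       = 6929 · 480/533 = 6240.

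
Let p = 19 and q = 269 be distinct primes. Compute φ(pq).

4824

For distinct primes, φ(pq) = (p−1)(q−1) = 18 × 268 = 4824.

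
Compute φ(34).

16

34 = 2 · 17.
φ(34) = 34 · (1 − 1/2) · (1 − 1/17)
       = 34 · 16/34 = 16.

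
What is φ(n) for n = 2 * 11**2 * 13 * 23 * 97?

2787840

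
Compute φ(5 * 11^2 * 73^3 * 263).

φ(61898439955) = 61898439955 · (1 − 1/5) · (1 − 1/11) · (1 − 1/73) · (1 − 1/263)
       = 61898439955 · 754560/1055945 = 44231552640.

44231552640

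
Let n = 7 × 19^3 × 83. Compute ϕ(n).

3197016

φ(3985079) = 3985079 · (1 − 1/7) · (1 − 1/19) · (1 − 1/83)
       = 3985079 · 8856/11039 = 3197016.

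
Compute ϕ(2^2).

2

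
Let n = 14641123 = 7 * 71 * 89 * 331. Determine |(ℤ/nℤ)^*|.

12196800

φ(14641123) = 14641123 · (1 − 1/7) · (1 − 1/71) · (1 − 1/89) · (1 − 1/331)
       = 14641123 · 12196800/14641123 = 12196800.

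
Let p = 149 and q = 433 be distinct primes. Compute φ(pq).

For distinct primes, φ(pq) = (p−1)(q−1) = 148 × 432 = 63936.

63936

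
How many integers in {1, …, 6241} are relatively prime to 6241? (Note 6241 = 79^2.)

6162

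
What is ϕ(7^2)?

42

φ(49) = 49 · (1 − 1/7)
       = 49 · 6/7 = 42.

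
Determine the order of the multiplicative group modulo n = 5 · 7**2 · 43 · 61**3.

φ(2391244835) = 2391244835 · (1 − 1/5) · (1 − 1/7) · (1 − 1/43) · (1 − 1/61)
       = 2391244835 · 60480/91805 = 1575322560.

1575322560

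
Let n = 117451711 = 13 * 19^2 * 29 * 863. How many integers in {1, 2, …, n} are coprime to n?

99054144

φ(117451711) = 117451711 · (1 − 1/13) · (1 − 1/19) · (1 − 1/29) · (1 − 1/863)
       = 117451711 · 5213376/6181669 = 99054144.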